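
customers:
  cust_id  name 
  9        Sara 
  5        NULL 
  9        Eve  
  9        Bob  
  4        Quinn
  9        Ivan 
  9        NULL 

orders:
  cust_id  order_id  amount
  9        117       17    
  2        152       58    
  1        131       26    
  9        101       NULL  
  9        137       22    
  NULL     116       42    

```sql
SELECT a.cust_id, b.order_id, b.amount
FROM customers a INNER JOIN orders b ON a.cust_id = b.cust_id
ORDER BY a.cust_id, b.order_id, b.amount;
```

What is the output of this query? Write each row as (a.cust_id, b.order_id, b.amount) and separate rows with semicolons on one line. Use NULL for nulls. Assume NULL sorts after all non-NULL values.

(9, 101, NULL); (9, 101, NULL); (9, 101, NULL); (9, 101, NULL); (9, 101, NULL); (9, 117, 17); (9, 117, 17); (9, 117, 17); (9, 117, 17); (9, 117, 17); (9, 137, 22); (9, 137, 22); (9, 137, 22); (9, 137, 22); (9, 137, 22)

INNER JOIN keeps only pairs where the ON condition holds.
Matching on a.cust_id = b.cust_id. A NULL in a compared column never satisfies the condition.
Matched pairs: 15.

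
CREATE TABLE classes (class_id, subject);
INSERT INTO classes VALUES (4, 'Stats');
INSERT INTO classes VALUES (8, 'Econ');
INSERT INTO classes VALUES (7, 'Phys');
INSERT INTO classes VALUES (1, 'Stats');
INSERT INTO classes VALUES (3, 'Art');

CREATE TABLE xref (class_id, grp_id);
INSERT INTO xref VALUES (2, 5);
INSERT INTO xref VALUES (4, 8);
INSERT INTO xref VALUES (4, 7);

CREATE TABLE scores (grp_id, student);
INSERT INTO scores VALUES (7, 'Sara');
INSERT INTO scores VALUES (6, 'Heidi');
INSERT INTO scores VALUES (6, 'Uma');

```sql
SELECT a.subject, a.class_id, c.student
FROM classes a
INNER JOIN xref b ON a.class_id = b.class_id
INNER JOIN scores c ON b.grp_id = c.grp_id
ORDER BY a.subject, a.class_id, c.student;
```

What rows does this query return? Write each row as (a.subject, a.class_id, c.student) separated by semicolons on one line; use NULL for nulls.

Joins associate left-to-right: classes INNER JOIN xref on class_id gives 2 intermediate row(s).
Then INNER JOIN `scores c` on grp_id: keep only rows whose b.grp_id appears in c.

(Stats, 4, Sara)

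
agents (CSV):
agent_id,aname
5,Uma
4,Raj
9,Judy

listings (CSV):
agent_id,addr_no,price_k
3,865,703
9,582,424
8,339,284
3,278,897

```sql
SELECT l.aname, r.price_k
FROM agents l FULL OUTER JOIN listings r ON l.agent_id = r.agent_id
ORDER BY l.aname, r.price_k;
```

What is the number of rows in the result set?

6

FULL OUTER JOIN keeps every row from both sides; unmatched rows get NULL for the other side's columns.
Matching on l.agent_id = r.agent_id.
- l row (agent_id=5): no match → kept, r columns NULL.
- l row (agent_id=4): no match → kept, r columns NULL.
- l row (agent_id=9): matches 1 r row(s) → 1 output row(s).
- 3 row(s) from r found no l partner → padded with NULL.
Total: 1 matched + 5 padded = 6 rows.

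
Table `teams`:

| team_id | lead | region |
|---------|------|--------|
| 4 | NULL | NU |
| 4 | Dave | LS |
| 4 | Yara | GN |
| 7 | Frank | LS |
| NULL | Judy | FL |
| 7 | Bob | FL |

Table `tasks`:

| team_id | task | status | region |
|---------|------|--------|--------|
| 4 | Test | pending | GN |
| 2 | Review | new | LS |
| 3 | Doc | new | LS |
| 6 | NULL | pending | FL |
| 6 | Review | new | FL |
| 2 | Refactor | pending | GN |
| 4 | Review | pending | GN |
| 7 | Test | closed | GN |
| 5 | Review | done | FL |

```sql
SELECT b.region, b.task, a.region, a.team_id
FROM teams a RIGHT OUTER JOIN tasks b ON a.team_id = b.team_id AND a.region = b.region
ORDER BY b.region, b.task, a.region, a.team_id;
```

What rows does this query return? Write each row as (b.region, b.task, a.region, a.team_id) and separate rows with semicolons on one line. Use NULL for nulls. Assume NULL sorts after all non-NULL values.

(FL, Review, NULL, NULL); (FL, Review, NULL, NULL); (FL, NULL, NULL, NULL); (GN, Refactor, NULL, NULL); (GN, Review, GN, 4); (GN, Test, GN, 4); (GN, Test, NULL, NULL); (LS, Doc, NULL, NULL); (LS, Review, NULL, NULL)

RIGHT JOIN keeps every row from `tasks`; unmatched rows get NULL for `teams`'s columns.
Matching on a.team_id = b.team_id AND a.region = b.region. A NULL in a compared column never satisfies the condition.
- team_id=4, region=NU: no matching b row.
- team_id=4, region=LS: no matching b row.
- team_id=4, region=GN: 2 matching b row(s), so 2 row(s) emitted.
- team_id=7, region=LS: no matching b row.
- team_id=NULL, region=FL: no matching b row.
- team_id=7, region=FL: no matching b row.
- plus 7 unmatched b row(s), each kept with NULL a columns.
After projecting and ordering:
b.region | b.task | a.region | a.team_id
FL | Review | NULL | NULL
FL | Review | NULL | NULL
FL | NULL | NULL | NULL
GN | Refactor | NULL | NULL
GN | Review | GN | 4
GN | Test | GN | 4
GN | Test | NULL | NULL
LS | Doc | NULL | NULL
LS | Review | NULL | NULL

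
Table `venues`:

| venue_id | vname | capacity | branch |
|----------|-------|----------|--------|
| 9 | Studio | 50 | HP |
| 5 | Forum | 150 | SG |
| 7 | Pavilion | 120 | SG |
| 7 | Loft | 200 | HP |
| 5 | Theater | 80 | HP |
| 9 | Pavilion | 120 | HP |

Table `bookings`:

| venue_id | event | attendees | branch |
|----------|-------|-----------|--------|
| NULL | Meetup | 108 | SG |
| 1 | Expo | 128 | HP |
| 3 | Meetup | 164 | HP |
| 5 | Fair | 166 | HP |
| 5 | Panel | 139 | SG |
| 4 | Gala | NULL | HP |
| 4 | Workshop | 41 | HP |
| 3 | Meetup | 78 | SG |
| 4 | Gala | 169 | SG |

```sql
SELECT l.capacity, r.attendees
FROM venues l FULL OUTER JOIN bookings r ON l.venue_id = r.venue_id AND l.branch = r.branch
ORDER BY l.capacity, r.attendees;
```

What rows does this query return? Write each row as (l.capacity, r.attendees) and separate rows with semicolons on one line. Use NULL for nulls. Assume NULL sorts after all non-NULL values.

FULL OUTER JOIN keeps every row from both sides; unmatched rows get NULL for the other side's columns.
Matching on l.venue_id = r.venue_id AND l.branch = r.branch. A NULL in a compared column never satisfies the condition.
- l row (venue_id=9, branch=HP): no match → kept, r columns NULL.
- l row (venue_id=5, branch=SG): matches 1 r row(s) → 1 output row(s).
- l row (venue_id=7, branch=SG): no match → kept, r columns NULL.
- l row (venue_id=7, branch=HP): no match → kept, r columns NULL.
- l row (venue_id=5, branch=HP): matches 1 r row(s) → 1 output row(s).
- l row (venue_id=9, branch=HP): no match → kept, r columns NULL.
- 7 row(s) from r found no l partner → padded with NULL.

(50, NULL); (80, 166); (120, NULL); (120, NULL); (150, 139); (200, NULL); (NULL, 41); (NULL, 78); (NULL, 108); (NULL, 128); (NULL, 164); (NULL, 169); (NULL, NULL)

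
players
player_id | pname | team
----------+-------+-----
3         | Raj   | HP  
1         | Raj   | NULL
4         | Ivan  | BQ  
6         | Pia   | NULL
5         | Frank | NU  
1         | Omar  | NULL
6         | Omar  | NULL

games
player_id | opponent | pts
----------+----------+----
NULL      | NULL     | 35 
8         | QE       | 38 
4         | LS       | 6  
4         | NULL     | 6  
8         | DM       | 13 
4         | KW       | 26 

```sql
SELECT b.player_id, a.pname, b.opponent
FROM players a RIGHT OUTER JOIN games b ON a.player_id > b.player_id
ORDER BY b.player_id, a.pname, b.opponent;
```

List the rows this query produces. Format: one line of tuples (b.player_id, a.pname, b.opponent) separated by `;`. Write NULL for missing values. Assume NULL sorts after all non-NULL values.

(4, Frank, KW); (4, Frank, LS); (4, Frank, NULL); (4, Omar, KW); (4, Omar, LS); (4, Omar, NULL); (4, Pia, KW); (4, Pia, LS); (4, Pia, NULL); (8, NULL, DM); (8, NULL, QE); (NULL, NULL, NULL)

RIGHT JOIN keeps every row from `games`; unmatched rows get NULL for `players`'s columns.
Matching on a.player_id > b.player_id. A NULL in a compared column never satisfies the condition.
- a[0] player_id=3 → no match.
- a[1] player_id=1 → no match.
- a[2] player_id=4 → no match.
- a[3] player_id=6 → 3 match(es) in b → 3 row(s).
- a[4] player_id=5 → 3 match(es) in b → 3 row(s).
- a[5] player_id=1 → no match.
- a[6] player_id=6 → 3 match(es) in b → 3 row(s).
- plus 3 unmatched b row(s), each kept with NULL a columns.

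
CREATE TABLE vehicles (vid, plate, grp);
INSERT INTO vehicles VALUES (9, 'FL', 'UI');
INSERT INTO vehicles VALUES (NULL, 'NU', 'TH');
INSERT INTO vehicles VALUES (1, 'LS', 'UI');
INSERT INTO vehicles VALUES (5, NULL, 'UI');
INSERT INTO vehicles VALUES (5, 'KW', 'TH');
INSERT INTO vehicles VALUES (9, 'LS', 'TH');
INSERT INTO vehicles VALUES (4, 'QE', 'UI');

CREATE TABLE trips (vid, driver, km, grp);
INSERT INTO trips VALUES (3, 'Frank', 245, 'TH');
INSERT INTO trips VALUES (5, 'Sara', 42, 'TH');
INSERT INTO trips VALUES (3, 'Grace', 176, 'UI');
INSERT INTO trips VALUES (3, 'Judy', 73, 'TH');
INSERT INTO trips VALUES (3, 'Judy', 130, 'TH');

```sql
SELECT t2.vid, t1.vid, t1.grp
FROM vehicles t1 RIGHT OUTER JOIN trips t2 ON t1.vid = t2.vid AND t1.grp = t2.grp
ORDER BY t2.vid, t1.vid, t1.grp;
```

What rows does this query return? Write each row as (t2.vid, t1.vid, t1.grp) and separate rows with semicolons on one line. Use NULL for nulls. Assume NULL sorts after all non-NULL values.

RIGHT JOIN keeps every row from `trips`; unmatched rows get NULL for `vehicles`'s columns.
Matching on t1.vid = t2.vid AND t1.grp = t2.grp. A NULL in a compared column never satisfies the condition.
- t1 (vid=9, grp=UI) has no partner in t2.
- t1 (vid=NULL, grp=TH) has no partner in t2.
- t1 (vid=1, grp=UI) has no partner in t2.
- t1 (vid=5, grp=UI) has no partner in t2.
- t1 (vid=5, grp=TH) pairs with 1 row(s) of t2.
- t1 (vid=9, grp=TH) has no partner in t2.
- t1 (vid=4, grp=UI) has no partner in t2.
- 4 row(s) from t2 found no t1 partner → padded with NULL.
After projecting and ordering:
t2.vid | t1.vid | t1.grp
3 | NULL | NULL
3 | NULL | NULL
3 | NULL | NULL
3 | NULL | NULL
5 | 5 | TH

(3, NULL, NULL); (3, NULL, NULL); (3, NULL, NULL); (3, NULL, NULL); (5, 5, TH)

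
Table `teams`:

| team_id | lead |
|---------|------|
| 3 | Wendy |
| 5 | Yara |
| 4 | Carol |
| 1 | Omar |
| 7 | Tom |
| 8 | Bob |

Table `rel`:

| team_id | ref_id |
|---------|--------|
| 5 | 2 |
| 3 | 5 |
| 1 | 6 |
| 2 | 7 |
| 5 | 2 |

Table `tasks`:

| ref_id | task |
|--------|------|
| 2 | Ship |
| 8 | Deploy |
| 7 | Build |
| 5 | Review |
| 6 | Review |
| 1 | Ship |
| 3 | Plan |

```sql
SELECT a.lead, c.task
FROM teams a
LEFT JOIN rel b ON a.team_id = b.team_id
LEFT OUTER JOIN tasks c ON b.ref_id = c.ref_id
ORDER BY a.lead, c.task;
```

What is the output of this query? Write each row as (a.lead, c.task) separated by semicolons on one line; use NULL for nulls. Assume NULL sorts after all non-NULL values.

Step 1 — a LEFT JOIN b on team_id → 7 row(s).
Then LEFT JOIN `tasks c` on ref_id: each of those 7 rows is kept; rows whose b.ref_id has no match in c get NULL for c's columns.

(Bob, NULL); (Carol, NULL); (Omar, Review); (Tom, NULL); (Wendy, Review); (Yara, Ship); (Yara, Ship)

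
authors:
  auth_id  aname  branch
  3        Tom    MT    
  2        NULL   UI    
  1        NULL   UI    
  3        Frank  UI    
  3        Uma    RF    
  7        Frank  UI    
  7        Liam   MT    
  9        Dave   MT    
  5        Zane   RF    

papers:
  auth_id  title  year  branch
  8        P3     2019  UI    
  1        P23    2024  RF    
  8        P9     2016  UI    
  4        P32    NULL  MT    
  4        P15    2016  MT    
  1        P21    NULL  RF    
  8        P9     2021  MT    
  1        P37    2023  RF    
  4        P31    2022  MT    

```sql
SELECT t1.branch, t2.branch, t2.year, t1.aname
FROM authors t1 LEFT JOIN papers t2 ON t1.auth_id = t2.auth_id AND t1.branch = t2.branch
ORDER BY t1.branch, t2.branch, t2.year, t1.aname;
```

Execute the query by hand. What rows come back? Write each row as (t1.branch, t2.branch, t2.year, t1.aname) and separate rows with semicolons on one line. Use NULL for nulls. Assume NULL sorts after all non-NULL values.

(MT, NULL, NULL, Dave); (MT, NULL, NULL, Liam); (MT, NULL, NULL, Tom); (RF, NULL, NULL, Uma); (RF, NULL, NULL, Zane); (UI, NULL, NULL, Frank); (UI, NULL, NULL, Frank); (UI, NULL, NULL, NULL); (UI, NULL, NULL, NULL)

LEFT JOIN keeps every row from `authors`; unmatched rows get NULL for `papers`'s columns.
Matching on t1.auth_id = t2.auth_id AND t1.branch = t2.branch.
- auth_id=3, branch=MT: no t2 row matches, row kept with t2 columns NULL.
- auth_id=2, branch=UI: no t2 row matches, row kept with t2 columns NULL.
- auth_id=1, branch=UI: no t2 row matches, row kept with t2 columns NULL.
- auth_id=3, branch=UI: no t2 row matches, row kept with t2 columns NULL.
- auth_id=3, branch=RF: no t2 row matches, row kept with t2 columns NULL.
- auth_id=7, branch=UI: no t2 row matches, row kept with t2 columns NULL.
- auth_id=7, branch=MT: no t2 row matches, row kept with t2 columns NULL.
- auth_id=9, branch=MT: no t2 row matches, row kept with t2 columns NULL.
- auth_id=5, branch=RF: no t2 row matches, row kept with t2 columns NULL.
After projecting and ordering:
t1.branch | t2.branch | t2.year | t1.aname
MT | NULL | NULL | Dave
MT | NULL | NULL | Liam
MT | NULL | NULL | Tom
RF | NULL | NULL | Uma
RF | NULL | NULL | Zane
UI | NULL | NULL | Frank
UI | NULL | NULL | Frank
UI | NULL | NULL | NULL
UI | NULL | NULL | NULL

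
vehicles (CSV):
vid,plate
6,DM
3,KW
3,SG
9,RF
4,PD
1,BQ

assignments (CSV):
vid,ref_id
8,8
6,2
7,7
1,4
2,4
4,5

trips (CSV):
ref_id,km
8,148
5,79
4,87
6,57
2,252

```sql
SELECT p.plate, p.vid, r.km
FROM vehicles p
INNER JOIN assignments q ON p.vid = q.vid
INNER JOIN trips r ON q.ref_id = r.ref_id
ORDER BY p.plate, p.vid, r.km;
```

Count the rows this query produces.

3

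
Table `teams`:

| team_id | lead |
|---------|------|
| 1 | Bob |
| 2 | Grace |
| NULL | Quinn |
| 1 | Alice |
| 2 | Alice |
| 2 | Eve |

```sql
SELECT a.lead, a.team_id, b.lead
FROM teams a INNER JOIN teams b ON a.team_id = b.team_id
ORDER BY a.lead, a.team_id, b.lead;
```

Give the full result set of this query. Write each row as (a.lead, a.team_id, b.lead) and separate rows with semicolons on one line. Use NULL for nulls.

(Alice, 1, Alice); (Alice, 1, Bob); (Alice, 2, Alice); (Alice, 2, Eve); (Alice, 2, Grace); (Bob, 1, Alice); (Bob, 1, Bob); (Eve, 2, Alice); (Eve, 2, Eve); (Eve, 2, Grace); (Grace, 2, Alice); (Grace, 2, Eve); (Grace, 2, Grace)

INNER JOIN keeps only pairs where the ON condition holds.
Matching on a.team_id = b.team_id. A NULL in a compared column never satisfies the condition.
- a (team_id=1) pairs with 2 row(s) of b.
- a (team_id=2) pairs with 3 row(s) of b.
- a (team_id=NULL) has no partner → excluded.
- a (team_id=1) pairs with 2 row(s) of b.
- a (team_id=2) pairs with 3 row(s) of b.
- a (team_id=2) pairs with 3 row(s) of b.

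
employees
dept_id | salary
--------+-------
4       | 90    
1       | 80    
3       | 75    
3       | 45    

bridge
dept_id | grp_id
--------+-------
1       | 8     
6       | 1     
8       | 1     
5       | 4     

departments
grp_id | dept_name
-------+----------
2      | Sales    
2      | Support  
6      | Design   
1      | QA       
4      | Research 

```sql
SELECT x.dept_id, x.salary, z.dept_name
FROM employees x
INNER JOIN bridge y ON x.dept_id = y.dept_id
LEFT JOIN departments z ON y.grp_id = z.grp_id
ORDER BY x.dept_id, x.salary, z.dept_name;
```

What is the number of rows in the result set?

1

Joins associate left-to-right: employees INNER JOIN bridge on dept_id gives 1 intermediate row(s).
Then LEFT JOIN `departments z` on grp_id: each of those 1 rows is kept; rows whose y.grp_id has no match in z get NULL for z's columns.
Result: 1 row(s).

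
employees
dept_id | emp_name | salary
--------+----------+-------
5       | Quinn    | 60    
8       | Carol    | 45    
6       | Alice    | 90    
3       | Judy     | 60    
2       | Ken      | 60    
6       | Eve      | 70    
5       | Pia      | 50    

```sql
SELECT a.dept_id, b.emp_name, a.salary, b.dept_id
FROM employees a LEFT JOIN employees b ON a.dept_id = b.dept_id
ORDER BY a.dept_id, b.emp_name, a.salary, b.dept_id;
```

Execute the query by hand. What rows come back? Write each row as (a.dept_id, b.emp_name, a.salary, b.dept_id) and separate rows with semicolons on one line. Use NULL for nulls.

LEFT JOIN keeps every row from `employees a`; unmatched rows get NULL for `employees b`'s columns.
Matching on a.dept_id = b.dept_id.
- a[0] dept_id=5 → 2 match(es) in b → 2 row(s).
- a[1] dept_id=8 → 1 match(es) in b → 1 row(s).
- a[2] dept_id=6 → 2 match(es) in b → 2 row(s).
- a[3] dept_id=3 → 1 match(es) in b → 1 row(s).
- a[4] dept_id=2 → 1 match(es) in b → 1 row(s).
- a[5] dept_id=6 → 2 match(es) in b → 2 row(s).
- a[6] dept_id=5 → 2 match(es) in b → 2 row(s).

(2, Ken, 60, 2); (3, Judy, 60, 3); (5, Pia, 50, 5); (5, Pia, 60, 5); (5, Quinn, 50, 5); (5, Quinn, 60, 5); (6, Alice, 70, 6); (6, Alice, 90, 6); (6, Eve, 70, 6); (6, Eve, 90, 6); (8, Carol, 45, 8)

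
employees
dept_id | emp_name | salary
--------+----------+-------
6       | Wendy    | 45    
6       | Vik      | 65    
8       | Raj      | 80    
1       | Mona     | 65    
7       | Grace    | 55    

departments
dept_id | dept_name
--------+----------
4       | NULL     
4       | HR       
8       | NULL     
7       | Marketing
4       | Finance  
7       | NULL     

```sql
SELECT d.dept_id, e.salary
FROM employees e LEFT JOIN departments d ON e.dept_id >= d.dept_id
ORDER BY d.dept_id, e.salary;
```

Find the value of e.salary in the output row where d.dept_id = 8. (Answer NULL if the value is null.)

80

LEFT JOIN keeps every row from `employees`; unmatched rows get NULL for `departments`'s columns.
Matching on e.dept_id >= d.dept_id.
- e[0] dept_id=6 → 3 match(es) in d → 3 row(s).
- e[1] dept_id=6 → 3 match(es) in d → 3 row(s).
- e[2] dept_id=8 → 6 match(es) in d → 6 row(s).
- e[3] dept_id=1 → no match; kept with NULLs on the d side.
- e[4] dept_id=7 → 5 match(es) in d → 5 row(s).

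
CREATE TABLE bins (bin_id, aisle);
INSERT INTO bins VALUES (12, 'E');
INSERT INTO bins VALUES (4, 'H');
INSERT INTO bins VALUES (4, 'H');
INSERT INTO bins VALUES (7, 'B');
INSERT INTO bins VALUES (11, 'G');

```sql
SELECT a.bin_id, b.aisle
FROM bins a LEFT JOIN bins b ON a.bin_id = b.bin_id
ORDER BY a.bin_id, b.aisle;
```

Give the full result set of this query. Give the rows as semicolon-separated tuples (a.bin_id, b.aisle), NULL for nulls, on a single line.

LEFT JOIN keeps every row from `bins a`; unmatched rows get NULL for `bins b`'s columns.
Matching on a.bin_id = b.bin_id.
Matched pairs: 7; unmatched a rows kept: 0.

(4, H); (4, H); (4, H); (4, H); (7, B); (11, G); (12, E)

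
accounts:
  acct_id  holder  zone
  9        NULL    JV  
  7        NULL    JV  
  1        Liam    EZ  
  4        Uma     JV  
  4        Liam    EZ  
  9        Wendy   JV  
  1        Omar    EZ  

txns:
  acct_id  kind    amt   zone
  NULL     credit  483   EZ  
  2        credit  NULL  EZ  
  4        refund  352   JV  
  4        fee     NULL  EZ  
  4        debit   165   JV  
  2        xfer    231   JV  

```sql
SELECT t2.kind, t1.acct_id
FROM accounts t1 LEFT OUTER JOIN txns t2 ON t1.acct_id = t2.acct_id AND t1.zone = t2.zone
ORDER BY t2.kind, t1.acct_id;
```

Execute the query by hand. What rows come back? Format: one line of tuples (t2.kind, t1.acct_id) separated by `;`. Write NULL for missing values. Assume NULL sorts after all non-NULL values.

(debit, 4); (fee, 4); (refund, 4); (NULL, 1); (NULL, 1); (NULL, 7); (NULL, 9); (NULL, 9)

LEFT JOIN keeps every row from `accounts`; unmatched rows get NULL for `txns`'s columns.
Matching on t1.acct_id = t2.acct_id AND t1.zone = t2.zone. A NULL in a compared column never satisfies the condition.
- t1[0] acct_id=9, zone=JV → no match; kept with NULLs on the t2 side.
- t1[1] acct_id=7, zone=JV → no match; kept with NULLs on the t2 side.
- t1[2] acct_id=1, zone=EZ → no match; kept with NULLs on the t2 side.
- t1[3] acct_id=4, zone=JV → 2 match(es) in t2 → 2 row(s).
- t1[4] acct_id=4, zone=EZ → 1 match(es) in t2 → 1 row(s).
- t1[5] acct_id=9, zone=JV → no match; kept with NULLs on the t2 side.
- t1[6] acct_id=1, zone=EZ → no match; kept with NULLs on the t2 side.
After projecting and ordering:
t2.kind | t1.acct_id
debit | 4
fee | 4
refund | 4
NULL | 1
NULL | 1
NULL | 7
NULL | 9
NULL | 9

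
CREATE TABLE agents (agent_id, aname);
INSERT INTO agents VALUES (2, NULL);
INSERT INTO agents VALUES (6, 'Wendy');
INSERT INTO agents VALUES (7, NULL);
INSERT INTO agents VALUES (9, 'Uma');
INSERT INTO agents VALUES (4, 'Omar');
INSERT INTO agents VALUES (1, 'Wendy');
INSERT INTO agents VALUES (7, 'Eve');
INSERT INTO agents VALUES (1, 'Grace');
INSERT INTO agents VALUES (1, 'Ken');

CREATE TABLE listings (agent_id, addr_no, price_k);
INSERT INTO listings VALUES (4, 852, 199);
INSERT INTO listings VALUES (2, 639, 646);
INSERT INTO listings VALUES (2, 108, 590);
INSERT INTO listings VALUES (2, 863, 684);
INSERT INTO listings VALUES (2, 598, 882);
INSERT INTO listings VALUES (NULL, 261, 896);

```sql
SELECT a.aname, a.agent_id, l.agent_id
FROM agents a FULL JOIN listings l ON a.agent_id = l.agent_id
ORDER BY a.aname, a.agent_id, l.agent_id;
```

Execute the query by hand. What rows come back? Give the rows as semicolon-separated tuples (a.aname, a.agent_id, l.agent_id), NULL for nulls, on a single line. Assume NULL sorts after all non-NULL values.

(Eve, 7, NULL); (Grace, 1, NULL); (Ken, 1, NULL); (Omar, 4, 4); (Uma, 9, NULL); (Wendy, 1, NULL); (Wendy, 6, NULL); (NULL, 2, 2); (NULL, 2, 2); (NULL, 2, 2); (NULL, 2, 2); (NULL, 7, NULL); (NULL, NULL, NULL)

FULL OUTER JOIN keeps every row from both sides; unmatched rows get NULL for the other side's columns.
Matching on a.agent_id = l.agent_id. A NULL in a compared column never satisfies the condition.
Matched pairs: 5; unmatched a rows kept: 7; unmatched l rows kept: 1.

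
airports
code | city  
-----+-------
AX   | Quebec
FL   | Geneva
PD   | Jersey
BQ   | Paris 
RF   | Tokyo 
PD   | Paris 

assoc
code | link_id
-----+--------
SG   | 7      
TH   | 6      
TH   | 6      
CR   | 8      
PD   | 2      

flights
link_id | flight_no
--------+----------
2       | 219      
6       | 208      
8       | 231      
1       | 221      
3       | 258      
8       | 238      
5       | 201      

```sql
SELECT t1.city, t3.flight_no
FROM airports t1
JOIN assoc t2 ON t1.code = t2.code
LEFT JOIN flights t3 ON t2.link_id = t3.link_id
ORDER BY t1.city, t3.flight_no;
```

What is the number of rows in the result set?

2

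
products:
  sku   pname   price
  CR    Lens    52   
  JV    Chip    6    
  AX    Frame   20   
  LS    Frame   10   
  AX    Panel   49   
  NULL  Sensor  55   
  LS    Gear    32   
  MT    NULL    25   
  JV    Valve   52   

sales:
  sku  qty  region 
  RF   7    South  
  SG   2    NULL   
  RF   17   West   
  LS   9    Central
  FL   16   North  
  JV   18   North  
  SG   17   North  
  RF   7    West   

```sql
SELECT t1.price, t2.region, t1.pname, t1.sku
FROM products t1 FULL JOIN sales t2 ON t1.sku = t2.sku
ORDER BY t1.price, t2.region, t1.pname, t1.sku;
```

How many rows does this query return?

FULL OUTER JOIN keeps every row from both sides; unmatched rows get NULL for the other side's columns.
Matching on t1.sku = t2.sku. A NULL in a compared column never satisfies the condition.
- sku=CR: no t2 row matches, row kept with t2 columns NULL.
- sku=JV: 1 matching t2 row(s), so 1 row(s) emitted.
- sku=AX: no t2 row matches, row kept with t2 columns NULL.
- sku=LS: 1 matching t2 row(s), so 1 row(s) emitted.
- sku=AX: no t2 row matches, row kept with t2 columns NULL.
- sku=NULL: no t2 row matches, row kept with t2 columns NULL.
- sku=LS: 1 matching t2 row(s), so 1 row(s) emitted.
- sku=MT: no t2 row matches, row kept with t2 columns NULL.
- sku=JV: 1 matching t2 row(s), so 1 row(s) emitted.
- plus 6 unmatched t2 row(s), each kept with NULL t1 columns.
Total: 4 matched + 11 padded = 15 rows.

15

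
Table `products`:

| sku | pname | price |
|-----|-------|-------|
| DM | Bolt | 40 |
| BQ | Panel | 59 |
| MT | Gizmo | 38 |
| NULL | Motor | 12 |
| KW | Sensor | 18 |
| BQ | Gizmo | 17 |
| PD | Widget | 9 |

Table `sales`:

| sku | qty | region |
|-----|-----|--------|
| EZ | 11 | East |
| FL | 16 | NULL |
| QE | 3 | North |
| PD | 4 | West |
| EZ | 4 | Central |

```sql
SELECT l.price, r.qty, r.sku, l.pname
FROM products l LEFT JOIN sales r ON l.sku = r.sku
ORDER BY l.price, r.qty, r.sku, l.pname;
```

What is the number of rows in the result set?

LEFT JOIN keeps every row from `products`; unmatched rows get NULL for `sales`'s columns.
Matching on l.sku = r.sku. A NULL in a compared column never satisfies the condition.
Matched pairs: 1; unmatched l rows kept: 6.
Total: 1 matched + 6 padded = 7 rows.

7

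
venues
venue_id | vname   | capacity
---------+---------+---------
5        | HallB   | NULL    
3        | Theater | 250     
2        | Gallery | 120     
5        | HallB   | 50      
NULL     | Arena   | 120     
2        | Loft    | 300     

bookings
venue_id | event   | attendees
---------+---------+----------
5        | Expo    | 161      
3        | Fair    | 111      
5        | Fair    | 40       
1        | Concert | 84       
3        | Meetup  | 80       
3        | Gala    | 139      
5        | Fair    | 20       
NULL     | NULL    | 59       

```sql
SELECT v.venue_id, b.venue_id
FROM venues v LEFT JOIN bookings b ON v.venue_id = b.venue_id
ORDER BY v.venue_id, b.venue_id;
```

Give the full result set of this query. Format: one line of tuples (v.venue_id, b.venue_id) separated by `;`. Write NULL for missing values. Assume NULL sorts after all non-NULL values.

(2, NULL); (2, NULL); (3, 3); (3, 3); (3, 3); (5, 5); (5, 5); (5, 5); (5, 5); (5, 5); (5, 5); (NULL, NULL)

LEFT JOIN keeps every row from `venues`; unmatched rows get NULL for `bookings`'s columns.
Matching on v.venue_id = b.venue_id. A NULL in a compared column never satisfies the condition.
Matched pairs: 9; unmatched v rows kept: 3.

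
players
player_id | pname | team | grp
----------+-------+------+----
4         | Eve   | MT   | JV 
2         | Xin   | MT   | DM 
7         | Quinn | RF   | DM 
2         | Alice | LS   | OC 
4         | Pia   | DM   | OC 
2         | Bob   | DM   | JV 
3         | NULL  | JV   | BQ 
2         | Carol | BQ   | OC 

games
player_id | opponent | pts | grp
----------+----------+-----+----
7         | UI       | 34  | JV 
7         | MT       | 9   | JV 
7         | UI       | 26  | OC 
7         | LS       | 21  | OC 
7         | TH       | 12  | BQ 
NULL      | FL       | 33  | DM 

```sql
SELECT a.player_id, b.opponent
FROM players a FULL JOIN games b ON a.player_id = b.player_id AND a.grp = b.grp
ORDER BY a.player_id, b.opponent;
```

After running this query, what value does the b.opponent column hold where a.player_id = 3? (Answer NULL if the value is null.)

NULL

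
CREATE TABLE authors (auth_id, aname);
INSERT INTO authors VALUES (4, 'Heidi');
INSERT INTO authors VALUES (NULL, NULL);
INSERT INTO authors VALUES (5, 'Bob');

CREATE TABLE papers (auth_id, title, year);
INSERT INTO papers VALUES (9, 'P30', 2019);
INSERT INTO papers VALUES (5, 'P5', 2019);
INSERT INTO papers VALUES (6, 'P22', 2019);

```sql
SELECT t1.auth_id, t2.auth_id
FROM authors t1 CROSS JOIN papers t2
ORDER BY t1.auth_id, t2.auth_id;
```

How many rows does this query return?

CROSS JOIN pairs every row of `authors` with every row of `papers`: 3 × 3 = 9 rows.

9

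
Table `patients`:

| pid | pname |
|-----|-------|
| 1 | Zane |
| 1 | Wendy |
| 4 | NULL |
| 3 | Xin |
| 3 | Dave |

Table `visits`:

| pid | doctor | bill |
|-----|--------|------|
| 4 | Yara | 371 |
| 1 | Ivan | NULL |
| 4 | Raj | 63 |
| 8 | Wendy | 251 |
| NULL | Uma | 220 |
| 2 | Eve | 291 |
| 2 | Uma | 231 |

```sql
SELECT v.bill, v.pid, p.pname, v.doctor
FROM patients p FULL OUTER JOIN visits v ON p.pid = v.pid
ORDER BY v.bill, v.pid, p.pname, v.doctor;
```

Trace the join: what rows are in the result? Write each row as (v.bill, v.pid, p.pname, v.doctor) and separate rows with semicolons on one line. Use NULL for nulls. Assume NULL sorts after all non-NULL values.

FULL OUTER JOIN keeps every row from both sides; unmatched rows get NULL for the other side's columns.
Matching on p.pid = v.pid. A NULL in a compared column never satisfies the condition.
- p row (pid=1): matches 1 v row(s) → 1 output row(s).
- p row (pid=1): matches 1 v row(s) → 1 output row(s).
- p row (pid=4): matches 2 v row(s) → 2 output row(s).
- p row (pid=3): no match → kept, v columns NULL.
- p row (pid=3): no match → kept, v columns NULL.
- 4 v row(s) had no p match → kept, p columns NULL.
After projecting and ordering:
v.bill | v.pid | p.pname | v.doctor
63 | 4 | NULL | Raj
220 | NULL | NULL | Uma
231 | 2 | NULL | Uma
251 | 8 | NULL | Wendy
291 | 2 | NULL | Eve
371 | 4 | NULL | Yara
NULL | 1 | Wendy | Ivan
NULL | 1 | Zane | Ivan
NULL | NULL | Dave | NULL
NULL | NULL | Xin | NULL

(63, 4, NULL, Raj); (220, NULL, NULL, Uma); (231, 2, NULL, Uma); (251, 8, NULL, Wendy); (291, 2, NULL, Eve); (371, 4, NULL, Yara); (NULL, 1, Wendy, Ivan); (NULL, 1, Zane, Ivan); (NULL, NULL, Dave, NULL); (NULL, NULL, Xin, NULL)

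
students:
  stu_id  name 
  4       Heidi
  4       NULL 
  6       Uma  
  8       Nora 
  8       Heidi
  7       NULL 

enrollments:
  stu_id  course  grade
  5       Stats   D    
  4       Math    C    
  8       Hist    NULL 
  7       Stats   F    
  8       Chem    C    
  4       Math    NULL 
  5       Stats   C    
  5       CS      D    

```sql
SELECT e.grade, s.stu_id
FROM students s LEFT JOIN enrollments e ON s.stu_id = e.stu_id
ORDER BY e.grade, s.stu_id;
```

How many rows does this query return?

10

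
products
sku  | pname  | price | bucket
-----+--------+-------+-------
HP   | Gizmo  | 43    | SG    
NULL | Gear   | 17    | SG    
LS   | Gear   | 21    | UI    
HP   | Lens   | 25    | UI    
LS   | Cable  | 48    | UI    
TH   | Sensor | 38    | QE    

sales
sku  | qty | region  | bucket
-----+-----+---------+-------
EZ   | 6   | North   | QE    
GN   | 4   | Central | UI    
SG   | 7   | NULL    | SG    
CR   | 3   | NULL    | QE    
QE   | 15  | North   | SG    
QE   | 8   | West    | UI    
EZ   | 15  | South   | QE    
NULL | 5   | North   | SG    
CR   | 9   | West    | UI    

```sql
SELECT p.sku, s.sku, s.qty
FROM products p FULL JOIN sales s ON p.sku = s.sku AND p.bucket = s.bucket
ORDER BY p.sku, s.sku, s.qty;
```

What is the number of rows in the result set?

FULL OUTER JOIN keeps every row from both sides; unmatched rows get NULL for the other side's columns.
Matching on p.sku = s.sku AND p.bucket = s.bucket. A NULL in a compared column never satisfies the condition.
- sku=HP, bucket=SG: no s row matches, row kept with s columns NULL.
- sku=NULL, bucket=SG: no s row matches, row kept with s columns NULL.
- sku=LS, bucket=UI: no s row matches, row kept with s columns NULL.
- sku=HP, bucket=UI: no s row matches, row kept with s columns NULL.
- sku=LS, bucket=UI: no s row matches, row kept with s columns NULL.
- sku=TH, bucket=QE: no s row matches, row kept with s columns NULL.
- plus 9 unmatched s row(s), each kept with NULL p columns.
Total: 0 matched + 15 padded = 15 rows.

15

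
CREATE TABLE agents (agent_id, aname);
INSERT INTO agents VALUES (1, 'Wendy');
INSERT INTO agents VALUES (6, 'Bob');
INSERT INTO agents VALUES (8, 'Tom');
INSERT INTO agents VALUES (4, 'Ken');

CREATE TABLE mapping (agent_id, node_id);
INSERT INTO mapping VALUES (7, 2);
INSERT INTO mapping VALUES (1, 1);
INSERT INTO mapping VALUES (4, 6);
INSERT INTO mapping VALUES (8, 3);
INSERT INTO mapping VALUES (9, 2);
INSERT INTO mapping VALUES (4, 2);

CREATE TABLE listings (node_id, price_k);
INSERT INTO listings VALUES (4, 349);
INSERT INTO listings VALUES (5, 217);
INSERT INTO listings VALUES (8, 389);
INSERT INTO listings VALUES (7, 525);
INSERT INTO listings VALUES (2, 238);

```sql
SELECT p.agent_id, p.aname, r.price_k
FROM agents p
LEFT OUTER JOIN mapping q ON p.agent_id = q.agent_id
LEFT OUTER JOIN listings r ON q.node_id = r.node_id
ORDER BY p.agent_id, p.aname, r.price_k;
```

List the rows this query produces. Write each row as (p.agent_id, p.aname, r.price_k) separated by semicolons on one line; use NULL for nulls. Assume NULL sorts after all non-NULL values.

(1, Wendy, NULL); (4, Ken, 238); (4, Ken, NULL); (6, Bob, NULL); (8, Tom, NULL)

Step 1 — p LEFT JOIN q on agent_id → 5 row(s).
Then LEFT JOIN `listings r` on node_id: each of those 5 rows is kept; rows whose q.node_id has no match in r get NULL for r's columns.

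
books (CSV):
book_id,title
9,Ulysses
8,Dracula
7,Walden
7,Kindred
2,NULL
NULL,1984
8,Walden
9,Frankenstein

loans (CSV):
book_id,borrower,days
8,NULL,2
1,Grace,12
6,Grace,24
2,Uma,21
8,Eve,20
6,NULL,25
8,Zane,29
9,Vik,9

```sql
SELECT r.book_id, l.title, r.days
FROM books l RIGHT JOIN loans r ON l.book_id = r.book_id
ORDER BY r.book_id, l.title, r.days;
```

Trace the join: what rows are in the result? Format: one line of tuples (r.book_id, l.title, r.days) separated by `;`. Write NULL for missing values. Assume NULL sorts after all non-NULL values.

RIGHT JOIN keeps every row from `loans`; unmatched rows get NULL for `books`'s columns.
Matching on l.book_id = r.book_id. A NULL in a compared column never satisfies the condition.
Matched pairs: 9; unmatched r rows kept: 3.

(1, NULL, 12); (2, NULL, 21); (6, NULL, 24); (6, NULL, 25); (8, Dracula, 2); (8, Dracula, 20); (8, Dracula, 29); (8, Walden, 2); (8, Walden, 20); (8, Walden, 29); (9, Frankenstein, 9); (9, Ulysses, 9)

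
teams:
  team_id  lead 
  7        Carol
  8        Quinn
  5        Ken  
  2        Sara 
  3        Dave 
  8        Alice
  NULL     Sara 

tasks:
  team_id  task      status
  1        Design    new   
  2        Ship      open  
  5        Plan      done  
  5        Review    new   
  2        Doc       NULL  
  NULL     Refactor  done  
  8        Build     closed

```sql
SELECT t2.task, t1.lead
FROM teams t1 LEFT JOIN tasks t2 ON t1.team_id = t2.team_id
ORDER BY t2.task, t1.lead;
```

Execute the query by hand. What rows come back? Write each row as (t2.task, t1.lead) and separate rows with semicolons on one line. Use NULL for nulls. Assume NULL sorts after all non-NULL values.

(Build, Alice); (Build, Quinn); (Doc, Sara); (Plan, Ken); (Review, Ken); (Ship, Sara); (NULL, Carol); (NULL, Dave); (NULL, Sara)

LEFT JOIN keeps every row from `teams`; unmatched rows get NULL for `tasks`'s columns.
Matching on t1.team_id = t2.team_id. A NULL in a compared column never satisfies the condition.
- team_id=7: no t2 row matches, row kept with t2 columns NULL.
- team_id=8: 1 matching t2 row(s), so 1 row(s) emitted.
- team_id=5: 2 matching t2 row(s), so 2 row(s) emitted.
- team_id=2: 2 matching t2 row(s), so 2 row(s) emitted.
- team_id=3: no t2 row matches, row kept with t2 columns NULL.
- team_id=8: 1 matching t2 row(s), so 1 row(s) emitted.
- team_id=NULL: no t2 row matches, row kept with t2 columns NULL.
After projecting and ordering:
t2.task | t1.lead
Build | Alice
Build | Quinn
Doc | Sara
Plan | Ken
Review | Ken
Ship | Sara
NULL | Carol
NULL | Dave
NULL | Sara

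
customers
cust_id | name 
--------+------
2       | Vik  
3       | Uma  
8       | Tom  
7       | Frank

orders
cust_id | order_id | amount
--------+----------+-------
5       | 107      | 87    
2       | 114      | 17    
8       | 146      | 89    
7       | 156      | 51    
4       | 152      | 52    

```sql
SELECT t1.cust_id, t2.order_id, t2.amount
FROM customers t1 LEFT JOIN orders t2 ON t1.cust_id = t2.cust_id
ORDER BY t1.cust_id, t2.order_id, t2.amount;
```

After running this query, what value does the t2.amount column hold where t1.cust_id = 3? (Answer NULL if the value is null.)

NULL

LEFT JOIN keeps every row from `customers`; unmatched rows get NULL for `orders`'s columns.
Matching on t1.cust_id = t2.cust_id.
Matched pairs: 3; unmatched t1 rows kept: 1.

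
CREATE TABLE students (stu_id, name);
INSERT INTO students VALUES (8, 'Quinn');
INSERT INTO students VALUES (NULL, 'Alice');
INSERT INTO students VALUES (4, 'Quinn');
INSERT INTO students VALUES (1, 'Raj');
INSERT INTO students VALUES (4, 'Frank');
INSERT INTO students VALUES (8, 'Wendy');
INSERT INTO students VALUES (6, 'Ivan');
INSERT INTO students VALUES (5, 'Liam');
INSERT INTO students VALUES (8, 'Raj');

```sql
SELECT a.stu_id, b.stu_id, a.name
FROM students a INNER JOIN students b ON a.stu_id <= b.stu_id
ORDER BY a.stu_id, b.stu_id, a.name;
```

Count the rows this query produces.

INNER JOIN keeps only pairs where the ON condition holds.
Matching on a.stu_id <= b.stu_id. A NULL in a compared column never satisfies the condition.
Matched pairs: 40.
Total: 40 rows.

40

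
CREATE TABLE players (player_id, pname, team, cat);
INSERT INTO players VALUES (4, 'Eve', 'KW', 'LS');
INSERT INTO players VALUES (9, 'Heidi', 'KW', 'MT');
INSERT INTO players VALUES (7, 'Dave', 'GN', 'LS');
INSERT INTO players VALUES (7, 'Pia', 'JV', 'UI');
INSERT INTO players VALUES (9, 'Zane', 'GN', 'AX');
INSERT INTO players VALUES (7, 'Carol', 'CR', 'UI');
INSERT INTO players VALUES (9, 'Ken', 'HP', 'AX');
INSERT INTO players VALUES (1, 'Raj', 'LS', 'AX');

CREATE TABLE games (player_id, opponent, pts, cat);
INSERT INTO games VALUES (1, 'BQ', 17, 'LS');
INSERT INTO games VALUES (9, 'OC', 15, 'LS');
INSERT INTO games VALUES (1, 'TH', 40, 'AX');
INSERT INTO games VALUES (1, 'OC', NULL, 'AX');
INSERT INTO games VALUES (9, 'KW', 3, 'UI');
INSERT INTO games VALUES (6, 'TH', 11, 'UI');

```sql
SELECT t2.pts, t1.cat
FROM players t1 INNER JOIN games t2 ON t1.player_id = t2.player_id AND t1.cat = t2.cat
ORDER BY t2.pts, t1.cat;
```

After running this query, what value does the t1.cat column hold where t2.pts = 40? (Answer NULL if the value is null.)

INNER JOIN keeps only pairs where the ON condition holds.
Matching on t1.player_id = t2.player_id AND t1.cat = t2.cat.
Matched pairs: 2.

AX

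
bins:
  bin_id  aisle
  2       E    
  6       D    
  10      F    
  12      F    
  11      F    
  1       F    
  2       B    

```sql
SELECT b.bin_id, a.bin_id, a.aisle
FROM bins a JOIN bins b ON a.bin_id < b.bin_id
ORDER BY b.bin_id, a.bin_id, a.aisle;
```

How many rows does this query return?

20

INNER JOIN keeps only pairs where the ON condition holds.
Matching on a.bin_id < b.bin_id.
Matched pairs: 20.
Total: 20 rows.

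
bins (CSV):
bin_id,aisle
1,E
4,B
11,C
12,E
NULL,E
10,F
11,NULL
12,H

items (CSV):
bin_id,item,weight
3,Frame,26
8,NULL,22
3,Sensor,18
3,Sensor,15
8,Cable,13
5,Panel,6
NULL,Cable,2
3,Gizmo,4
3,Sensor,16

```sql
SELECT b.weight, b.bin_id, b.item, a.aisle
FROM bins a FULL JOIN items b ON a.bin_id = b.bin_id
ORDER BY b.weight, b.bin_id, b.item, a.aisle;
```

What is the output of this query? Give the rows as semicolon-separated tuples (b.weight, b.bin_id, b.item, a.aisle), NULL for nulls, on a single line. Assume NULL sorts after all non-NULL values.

FULL OUTER JOIN keeps every row from both sides; unmatched rows get NULL for the other side's columns.
Matching on a.bin_id = b.bin_id. A NULL in a compared column never satisfies the condition.
Matched pairs: 0; unmatched a rows kept: 8; unmatched b rows kept: 9.

(2, NULL, Cable, NULL); (4, 3, Gizmo, NULL); (6, 5, Panel, NULL); (13, 8, Cable, NULL); (15, 3, Sensor, NULL); (16, 3, Sensor, NULL); (18, 3, Sensor, NULL); (22, 8, NULL, NULL); (26, 3, Frame, NULL); (NULL, NULL, NULL, B); (NULL, NULL, NULL, C); (NULL, NULL, NULL, E); (NULL, NULL, NULL, E); (NULL, NULL, NULL, E); (NULL, NULL, NULL, F); (NULL, NULL, NULL, H); (NULL, NULL, NULL, NULL)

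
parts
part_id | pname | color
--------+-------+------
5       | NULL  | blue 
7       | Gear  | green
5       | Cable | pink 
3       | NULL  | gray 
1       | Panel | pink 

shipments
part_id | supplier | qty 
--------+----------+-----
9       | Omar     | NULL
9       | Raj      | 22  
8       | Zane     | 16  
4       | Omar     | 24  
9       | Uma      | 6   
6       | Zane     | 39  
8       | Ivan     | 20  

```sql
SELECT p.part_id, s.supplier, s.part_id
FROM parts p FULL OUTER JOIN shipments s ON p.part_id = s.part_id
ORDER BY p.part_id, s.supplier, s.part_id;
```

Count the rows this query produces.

FULL OUTER JOIN keeps every row from both sides; unmatched rows get NULL for the other side's columns.
Matching on p.part_id = s.part_id.
- p[0] part_id=5 → no match; kept with NULLs on the s side.
- p[1] part_id=7 → no match; kept with NULLs on the s side.
- p[2] part_id=5 → no match; kept with NULLs on the s side.
- p[3] part_id=3 → no match; kept with NULLs on the s side.
- p[4] part_id=1 → no match; kept with NULLs on the s side.
- plus 7 unmatched s row(s), each kept with NULL p columns.
Total: 0 matched + 12 padded = 12 rows.

12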